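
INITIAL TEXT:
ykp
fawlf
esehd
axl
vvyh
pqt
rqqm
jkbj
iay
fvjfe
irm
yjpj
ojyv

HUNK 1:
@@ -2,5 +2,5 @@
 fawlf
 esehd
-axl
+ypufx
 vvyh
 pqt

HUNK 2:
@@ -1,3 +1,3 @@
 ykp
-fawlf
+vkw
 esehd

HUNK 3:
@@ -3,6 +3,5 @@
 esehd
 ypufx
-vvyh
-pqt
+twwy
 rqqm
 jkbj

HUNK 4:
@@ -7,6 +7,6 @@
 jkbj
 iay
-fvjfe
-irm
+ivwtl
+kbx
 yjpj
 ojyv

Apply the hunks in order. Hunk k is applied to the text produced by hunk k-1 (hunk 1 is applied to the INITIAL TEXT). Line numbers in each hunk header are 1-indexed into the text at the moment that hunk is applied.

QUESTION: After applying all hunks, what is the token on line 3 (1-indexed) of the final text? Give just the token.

Answer: esehd

Derivation:
Hunk 1: at line 2 remove [axl] add [ypufx] -> 13 lines: ykp fawlf esehd ypufx vvyh pqt rqqm jkbj iay fvjfe irm yjpj ojyv
Hunk 2: at line 1 remove [fawlf] add [vkw] -> 13 lines: ykp vkw esehd ypufx vvyh pqt rqqm jkbj iay fvjfe irm yjpj ojyv
Hunk 3: at line 3 remove [vvyh,pqt] add [twwy] -> 12 lines: ykp vkw esehd ypufx twwy rqqm jkbj iay fvjfe irm yjpj ojyv
Hunk 4: at line 7 remove [fvjfe,irm] add [ivwtl,kbx] -> 12 lines: ykp vkw esehd ypufx twwy rqqm jkbj iay ivwtl kbx yjpj ojyv
Final line 3: esehd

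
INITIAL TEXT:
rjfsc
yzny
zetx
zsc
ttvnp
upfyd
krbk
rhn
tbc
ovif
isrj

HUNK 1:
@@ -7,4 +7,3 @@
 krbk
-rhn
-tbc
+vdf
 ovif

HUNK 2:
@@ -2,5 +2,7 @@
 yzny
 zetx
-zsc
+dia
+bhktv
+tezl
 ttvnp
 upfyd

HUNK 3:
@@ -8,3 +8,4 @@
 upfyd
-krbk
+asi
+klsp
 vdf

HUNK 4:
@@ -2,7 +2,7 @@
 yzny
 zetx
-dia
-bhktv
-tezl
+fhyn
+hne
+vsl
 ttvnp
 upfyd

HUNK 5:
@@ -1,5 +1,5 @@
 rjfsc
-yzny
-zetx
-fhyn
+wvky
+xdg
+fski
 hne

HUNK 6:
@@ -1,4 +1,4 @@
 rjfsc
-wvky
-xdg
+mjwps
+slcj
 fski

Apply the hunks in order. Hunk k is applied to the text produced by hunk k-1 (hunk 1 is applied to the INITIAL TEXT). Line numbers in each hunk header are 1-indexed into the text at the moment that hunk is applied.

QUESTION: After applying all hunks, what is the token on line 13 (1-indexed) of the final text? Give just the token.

Hunk 1: at line 7 remove [rhn,tbc] add [vdf] -> 10 lines: rjfsc yzny zetx zsc ttvnp upfyd krbk vdf ovif isrj
Hunk 2: at line 2 remove [zsc] add [dia,bhktv,tezl] -> 12 lines: rjfsc yzny zetx dia bhktv tezl ttvnp upfyd krbk vdf ovif isrj
Hunk 3: at line 8 remove [krbk] add [asi,klsp] -> 13 lines: rjfsc yzny zetx dia bhktv tezl ttvnp upfyd asi klsp vdf ovif isrj
Hunk 4: at line 2 remove [dia,bhktv,tezl] add [fhyn,hne,vsl] -> 13 lines: rjfsc yzny zetx fhyn hne vsl ttvnp upfyd asi klsp vdf ovif isrj
Hunk 5: at line 1 remove [yzny,zetx,fhyn] add [wvky,xdg,fski] -> 13 lines: rjfsc wvky xdg fski hne vsl ttvnp upfyd asi klsp vdf ovif isrj
Hunk 6: at line 1 remove [wvky,xdg] add [mjwps,slcj] -> 13 lines: rjfsc mjwps slcj fski hne vsl ttvnp upfyd asi klsp vdf ovif isrj
Final line 13: isrj

Answer: isrj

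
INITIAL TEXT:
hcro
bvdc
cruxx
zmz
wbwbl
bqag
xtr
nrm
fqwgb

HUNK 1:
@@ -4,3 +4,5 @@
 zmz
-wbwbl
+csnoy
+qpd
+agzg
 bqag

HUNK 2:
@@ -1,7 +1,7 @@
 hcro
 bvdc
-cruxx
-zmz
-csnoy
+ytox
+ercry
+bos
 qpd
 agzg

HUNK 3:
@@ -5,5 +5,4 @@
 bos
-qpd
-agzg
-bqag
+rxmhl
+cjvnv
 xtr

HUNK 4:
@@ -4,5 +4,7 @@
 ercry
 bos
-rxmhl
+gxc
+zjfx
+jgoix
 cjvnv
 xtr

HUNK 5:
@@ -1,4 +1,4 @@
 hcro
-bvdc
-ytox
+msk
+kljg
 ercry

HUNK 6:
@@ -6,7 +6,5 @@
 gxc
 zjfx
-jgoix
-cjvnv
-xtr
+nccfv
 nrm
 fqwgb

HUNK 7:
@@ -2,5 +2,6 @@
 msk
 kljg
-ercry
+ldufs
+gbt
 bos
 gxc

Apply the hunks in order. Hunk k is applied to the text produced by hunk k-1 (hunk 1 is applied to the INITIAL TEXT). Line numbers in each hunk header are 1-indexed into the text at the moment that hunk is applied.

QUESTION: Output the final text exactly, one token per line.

Hunk 1: at line 4 remove [wbwbl] add [csnoy,qpd,agzg] -> 11 lines: hcro bvdc cruxx zmz csnoy qpd agzg bqag xtr nrm fqwgb
Hunk 2: at line 1 remove [cruxx,zmz,csnoy] add [ytox,ercry,bos] -> 11 lines: hcro bvdc ytox ercry bos qpd agzg bqag xtr nrm fqwgb
Hunk 3: at line 5 remove [qpd,agzg,bqag] add [rxmhl,cjvnv] -> 10 lines: hcro bvdc ytox ercry bos rxmhl cjvnv xtr nrm fqwgb
Hunk 4: at line 4 remove [rxmhl] add [gxc,zjfx,jgoix] -> 12 lines: hcro bvdc ytox ercry bos gxc zjfx jgoix cjvnv xtr nrm fqwgb
Hunk 5: at line 1 remove [bvdc,ytox] add [msk,kljg] -> 12 lines: hcro msk kljg ercry bos gxc zjfx jgoix cjvnv xtr nrm fqwgb
Hunk 6: at line 6 remove [jgoix,cjvnv,xtr] add [nccfv] -> 10 lines: hcro msk kljg ercry bos gxc zjfx nccfv nrm fqwgb
Hunk 7: at line 2 remove [ercry] add [ldufs,gbt] -> 11 lines: hcro msk kljg ldufs gbt bos gxc zjfx nccfv nrm fqwgb

Answer: hcro
msk
kljg
ldufs
gbt
bos
gxc
zjfx
nccfv
nrm
fqwgb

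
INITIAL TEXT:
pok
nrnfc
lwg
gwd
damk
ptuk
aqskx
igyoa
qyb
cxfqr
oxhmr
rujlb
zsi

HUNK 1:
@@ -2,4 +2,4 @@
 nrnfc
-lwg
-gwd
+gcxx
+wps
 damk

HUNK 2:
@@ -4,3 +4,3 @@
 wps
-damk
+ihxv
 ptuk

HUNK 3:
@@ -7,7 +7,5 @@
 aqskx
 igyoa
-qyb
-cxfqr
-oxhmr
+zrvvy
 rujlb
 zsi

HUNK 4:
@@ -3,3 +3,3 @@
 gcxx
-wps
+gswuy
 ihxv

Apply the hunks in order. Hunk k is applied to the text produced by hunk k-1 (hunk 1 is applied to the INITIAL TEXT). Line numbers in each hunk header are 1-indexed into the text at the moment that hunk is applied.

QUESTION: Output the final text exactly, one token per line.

Hunk 1: at line 2 remove [lwg,gwd] add [gcxx,wps] -> 13 lines: pok nrnfc gcxx wps damk ptuk aqskx igyoa qyb cxfqr oxhmr rujlb zsi
Hunk 2: at line 4 remove [damk] add [ihxv] -> 13 lines: pok nrnfc gcxx wps ihxv ptuk aqskx igyoa qyb cxfqr oxhmr rujlb zsi
Hunk 3: at line 7 remove [qyb,cxfqr,oxhmr] add [zrvvy] -> 11 lines: pok nrnfc gcxx wps ihxv ptuk aqskx igyoa zrvvy rujlb zsi
Hunk 4: at line 3 remove [wps] add [gswuy] -> 11 lines: pok nrnfc gcxx gswuy ihxv ptuk aqskx igyoa zrvvy rujlb zsi

Answer: pok
nrnfc
gcxx
gswuy
ihxv
ptuk
aqskx
igyoa
zrvvy
rujlb
zsi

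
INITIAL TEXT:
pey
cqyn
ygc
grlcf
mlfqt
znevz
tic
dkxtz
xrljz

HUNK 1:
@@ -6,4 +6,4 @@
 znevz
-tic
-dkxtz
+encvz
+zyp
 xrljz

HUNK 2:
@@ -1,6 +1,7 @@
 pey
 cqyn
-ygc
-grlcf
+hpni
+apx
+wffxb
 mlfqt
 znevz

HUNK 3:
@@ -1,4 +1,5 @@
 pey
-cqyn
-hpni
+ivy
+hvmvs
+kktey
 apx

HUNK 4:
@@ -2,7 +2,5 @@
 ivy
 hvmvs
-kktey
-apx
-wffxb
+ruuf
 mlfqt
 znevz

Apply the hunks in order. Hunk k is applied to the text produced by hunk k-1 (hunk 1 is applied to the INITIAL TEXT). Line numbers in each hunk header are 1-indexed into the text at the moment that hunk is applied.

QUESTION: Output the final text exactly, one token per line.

Answer: pey
ivy
hvmvs
ruuf
mlfqt
znevz
encvz
zyp
xrljz

Derivation:
Hunk 1: at line 6 remove [tic,dkxtz] add [encvz,zyp] -> 9 lines: pey cqyn ygc grlcf mlfqt znevz encvz zyp xrljz
Hunk 2: at line 1 remove [ygc,grlcf] add [hpni,apx,wffxb] -> 10 lines: pey cqyn hpni apx wffxb mlfqt znevz encvz zyp xrljz
Hunk 3: at line 1 remove [cqyn,hpni] add [ivy,hvmvs,kktey] -> 11 lines: pey ivy hvmvs kktey apx wffxb mlfqt znevz encvz zyp xrljz
Hunk 4: at line 2 remove [kktey,apx,wffxb] add [ruuf] -> 9 lines: pey ivy hvmvs ruuf mlfqt znevz encvz zyp xrljz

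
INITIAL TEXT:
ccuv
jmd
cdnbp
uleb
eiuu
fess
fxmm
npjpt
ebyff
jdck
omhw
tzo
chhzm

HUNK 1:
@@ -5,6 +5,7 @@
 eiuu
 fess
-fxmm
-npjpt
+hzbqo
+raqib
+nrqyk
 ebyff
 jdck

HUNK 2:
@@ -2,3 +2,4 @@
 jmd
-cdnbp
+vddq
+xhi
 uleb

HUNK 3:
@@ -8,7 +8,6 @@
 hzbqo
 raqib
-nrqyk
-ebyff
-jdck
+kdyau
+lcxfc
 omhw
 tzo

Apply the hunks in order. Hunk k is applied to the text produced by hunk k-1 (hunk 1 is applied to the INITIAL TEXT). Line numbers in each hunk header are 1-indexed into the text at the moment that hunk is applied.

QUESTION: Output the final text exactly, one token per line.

Answer: ccuv
jmd
vddq
xhi
uleb
eiuu
fess
hzbqo
raqib
kdyau
lcxfc
omhw
tzo
chhzm

Derivation:
Hunk 1: at line 5 remove [fxmm,npjpt] add [hzbqo,raqib,nrqyk] -> 14 lines: ccuv jmd cdnbp uleb eiuu fess hzbqo raqib nrqyk ebyff jdck omhw tzo chhzm
Hunk 2: at line 2 remove [cdnbp] add [vddq,xhi] -> 15 lines: ccuv jmd vddq xhi uleb eiuu fess hzbqo raqib nrqyk ebyff jdck omhw tzo chhzm
Hunk 3: at line 8 remove [nrqyk,ebyff,jdck] add [kdyau,lcxfc] -> 14 lines: ccuv jmd vddq xhi uleb eiuu fess hzbqo raqib kdyau lcxfc omhw tzo chhzm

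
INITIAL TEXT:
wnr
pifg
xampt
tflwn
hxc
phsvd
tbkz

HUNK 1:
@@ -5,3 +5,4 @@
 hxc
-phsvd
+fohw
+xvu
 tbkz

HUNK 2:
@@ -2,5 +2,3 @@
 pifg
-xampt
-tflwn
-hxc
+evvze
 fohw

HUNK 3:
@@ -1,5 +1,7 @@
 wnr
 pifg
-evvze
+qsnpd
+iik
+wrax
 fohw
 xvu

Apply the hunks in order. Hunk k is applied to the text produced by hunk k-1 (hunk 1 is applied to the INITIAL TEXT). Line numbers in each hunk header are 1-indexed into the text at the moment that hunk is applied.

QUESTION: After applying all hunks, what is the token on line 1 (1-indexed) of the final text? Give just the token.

Hunk 1: at line 5 remove [phsvd] add [fohw,xvu] -> 8 lines: wnr pifg xampt tflwn hxc fohw xvu tbkz
Hunk 2: at line 2 remove [xampt,tflwn,hxc] add [evvze] -> 6 lines: wnr pifg evvze fohw xvu tbkz
Hunk 3: at line 1 remove [evvze] add [qsnpd,iik,wrax] -> 8 lines: wnr pifg qsnpd iik wrax fohw xvu tbkz
Final line 1: wnr

Answer: wnr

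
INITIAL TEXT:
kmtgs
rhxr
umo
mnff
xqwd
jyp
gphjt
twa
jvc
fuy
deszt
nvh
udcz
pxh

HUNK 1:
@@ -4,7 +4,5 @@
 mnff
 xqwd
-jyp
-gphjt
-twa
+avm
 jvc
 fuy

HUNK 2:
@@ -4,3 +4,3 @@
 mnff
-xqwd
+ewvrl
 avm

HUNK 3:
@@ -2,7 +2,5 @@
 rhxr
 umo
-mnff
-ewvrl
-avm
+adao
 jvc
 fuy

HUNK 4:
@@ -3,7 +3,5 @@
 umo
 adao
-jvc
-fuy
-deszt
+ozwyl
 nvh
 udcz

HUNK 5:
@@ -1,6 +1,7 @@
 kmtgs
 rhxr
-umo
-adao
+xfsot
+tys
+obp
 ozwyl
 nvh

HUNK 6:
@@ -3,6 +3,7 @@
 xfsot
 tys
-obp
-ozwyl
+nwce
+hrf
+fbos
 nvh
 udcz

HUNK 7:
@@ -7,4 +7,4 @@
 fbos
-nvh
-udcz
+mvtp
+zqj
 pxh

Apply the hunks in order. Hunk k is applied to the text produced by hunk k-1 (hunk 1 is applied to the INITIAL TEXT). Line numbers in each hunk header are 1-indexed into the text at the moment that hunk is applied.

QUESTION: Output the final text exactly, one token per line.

Answer: kmtgs
rhxr
xfsot
tys
nwce
hrf
fbos
mvtp
zqj
pxh

Derivation:
Hunk 1: at line 4 remove [jyp,gphjt,twa] add [avm] -> 12 lines: kmtgs rhxr umo mnff xqwd avm jvc fuy deszt nvh udcz pxh
Hunk 2: at line 4 remove [xqwd] add [ewvrl] -> 12 lines: kmtgs rhxr umo mnff ewvrl avm jvc fuy deszt nvh udcz pxh
Hunk 3: at line 2 remove [mnff,ewvrl,avm] add [adao] -> 10 lines: kmtgs rhxr umo adao jvc fuy deszt nvh udcz pxh
Hunk 4: at line 3 remove [jvc,fuy,deszt] add [ozwyl] -> 8 lines: kmtgs rhxr umo adao ozwyl nvh udcz pxh
Hunk 5: at line 1 remove [umo,adao] add [xfsot,tys,obp] -> 9 lines: kmtgs rhxr xfsot tys obp ozwyl nvh udcz pxh
Hunk 6: at line 3 remove [obp,ozwyl] add [nwce,hrf,fbos] -> 10 lines: kmtgs rhxr xfsot tys nwce hrf fbos nvh udcz pxh
Hunk 7: at line 7 remove [nvh,udcz] add [mvtp,zqj] -> 10 lines: kmtgs rhxr xfsot tys nwce hrf fbos mvtp zqj pxh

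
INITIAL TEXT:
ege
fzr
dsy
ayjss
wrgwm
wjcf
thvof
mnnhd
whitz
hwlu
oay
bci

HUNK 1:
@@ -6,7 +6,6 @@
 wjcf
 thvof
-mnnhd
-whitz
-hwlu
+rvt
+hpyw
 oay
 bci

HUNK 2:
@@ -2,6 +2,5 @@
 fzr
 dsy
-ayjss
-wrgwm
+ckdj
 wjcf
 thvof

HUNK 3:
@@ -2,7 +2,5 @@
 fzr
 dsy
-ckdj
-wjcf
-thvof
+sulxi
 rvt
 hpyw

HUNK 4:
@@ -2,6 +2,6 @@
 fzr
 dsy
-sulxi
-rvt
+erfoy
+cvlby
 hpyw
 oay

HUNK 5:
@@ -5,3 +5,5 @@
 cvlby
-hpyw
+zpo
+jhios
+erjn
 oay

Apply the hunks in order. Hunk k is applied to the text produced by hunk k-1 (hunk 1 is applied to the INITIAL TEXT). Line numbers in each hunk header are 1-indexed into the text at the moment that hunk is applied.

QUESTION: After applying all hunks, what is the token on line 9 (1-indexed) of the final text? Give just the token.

Hunk 1: at line 6 remove [mnnhd,whitz,hwlu] add [rvt,hpyw] -> 11 lines: ege fzr dsy ayjss wrgwm wjcf thvof rvt hpyw oay bci
Hunk 2: at line 2 remove [ayjss,wrgwm] add [ckdj] -> 10 lines: ege fzr dsy ckdj wjcf thvof rvt hpyw oay bci
Hunk 3: at line 2 remove [ckdj,wjcf,thvof] add [sulxi] -> 8 lines: ege fzr dsy sulxi rvt hpyw oay bci
Hunk 4: at line 2 remove [sulxi,rvt] add [erfoy,cvlby] -> 8 lines: ege fzr dsy erfoy cvlby hpyw oay bci
Hunk 5: at line 5 remove [hpyw] add [zpo,jhios,erjn] -> 10 lines: ege fzr dsy erfoy cvlby zpo jhios erjn oay bci
Final line 9: oay

Answer: oay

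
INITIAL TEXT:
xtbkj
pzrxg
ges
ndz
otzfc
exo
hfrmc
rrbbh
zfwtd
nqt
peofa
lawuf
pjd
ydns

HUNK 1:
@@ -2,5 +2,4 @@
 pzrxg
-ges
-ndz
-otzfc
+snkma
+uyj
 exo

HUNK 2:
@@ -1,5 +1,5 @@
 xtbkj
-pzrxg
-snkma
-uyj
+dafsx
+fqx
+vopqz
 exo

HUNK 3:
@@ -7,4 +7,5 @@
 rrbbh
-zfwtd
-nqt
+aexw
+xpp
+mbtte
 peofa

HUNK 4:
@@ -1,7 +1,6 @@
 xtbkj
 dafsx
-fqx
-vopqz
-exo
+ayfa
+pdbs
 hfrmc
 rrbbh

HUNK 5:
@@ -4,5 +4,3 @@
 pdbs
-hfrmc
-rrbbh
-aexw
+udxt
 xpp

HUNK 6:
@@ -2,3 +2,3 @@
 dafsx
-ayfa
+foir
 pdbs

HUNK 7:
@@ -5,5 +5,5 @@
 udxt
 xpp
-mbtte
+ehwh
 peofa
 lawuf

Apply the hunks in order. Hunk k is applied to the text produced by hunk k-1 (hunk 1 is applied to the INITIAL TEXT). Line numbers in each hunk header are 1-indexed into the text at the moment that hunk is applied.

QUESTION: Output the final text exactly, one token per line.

Hunk 1: at line 2 remove [ges,ndz,otzfc] add [snkma,uyj] -> 13 lines: xtbkj pzrxg snkma uyj exo hfrmc rrbbh zfwtd nqt peofa lawuf pjd ydns
Hunk 2: at line 1 remove [pzrxg,snkma,uyj] add [dafsx,fqx,vopqz] -> 13 lines: xtbkj dafsx fqx vopqz exo hfrmc rrbbh zfwtd nqt peofa lawuf pjd ydns
Hunk 3: at line 7 remove [zfwtd,nqt] add [aexw,xpp,mbtte] -> 14 lines: xtbkj dafsx fqx vopqz exo hfrmc rrbbh aexw xpp mbtte peofa lawuf pjd ydns
Hunk 4: at line 1 remove [fqx,vopqz,exo] add [ayfa,pdbs] -> 13 lines: xtbkj dafsx ayfa pdbs hfrmc rrbbh aexw xpp mbtte peofa lawuf pjd ydns
Hunk 5: at line 4 remove [hfrmc,rrbbh,aexw] add [udxt] -> 11 lines: xtbkj dafsx ayfa pdbs udxt xpp mbtte peofa lawuf pjd ydns
Hunk 6: at line 2 remove [ayfa] add [foir] -> 11 lines: xtbkj dafsx foir pdbs udxt xpp mbtte peofa lawuf pjd ydns
Hunk 7: at line 5 remove [mbtte] add [ehwh] -> 11 lines: xtbkj dafsx foir pdbs udxt xpp ehwh peofa lawuf pjd ydns

Answer: xtbkj
dafsx
foir
pdbs
udxt
xpp
ehwh
peofa
lawuf
pjd
ydns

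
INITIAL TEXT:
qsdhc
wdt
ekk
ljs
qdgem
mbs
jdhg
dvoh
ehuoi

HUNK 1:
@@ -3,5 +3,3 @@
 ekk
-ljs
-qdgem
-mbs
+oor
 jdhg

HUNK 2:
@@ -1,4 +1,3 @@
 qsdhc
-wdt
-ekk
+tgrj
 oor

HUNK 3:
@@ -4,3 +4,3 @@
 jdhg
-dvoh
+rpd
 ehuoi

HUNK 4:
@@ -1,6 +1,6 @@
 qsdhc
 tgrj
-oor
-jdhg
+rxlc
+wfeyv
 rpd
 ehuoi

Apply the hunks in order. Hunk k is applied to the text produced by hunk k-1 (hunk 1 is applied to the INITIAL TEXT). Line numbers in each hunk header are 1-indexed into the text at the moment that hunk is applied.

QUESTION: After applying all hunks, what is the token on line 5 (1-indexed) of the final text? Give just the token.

Hunk 1: at line 3 remove [ljs,qdgem,mbs] add [oor] -> 7 lines: qsdhc wdt ekk oor jdhg dvoh ehuoi
Hunk 2: at line 1 remove [wdt,ekk] add [tgrj] -> 6 lines: qsdhc tgrj oor jdhg dvoh ehuoi
Hunk 3: at line 4 remove [dvoh] add [rpd] -> 6 lines: qsdhc tgrj oor jdhg rpd ehuoi
Hunk 4: at line 1 remove [oor,jdhg] add [rxlc,wfeyv] -> 6 lines: qsdhc tgrj rxlc wfeyv rpd ehuoi
Final line 5: rpd

Answer: rpd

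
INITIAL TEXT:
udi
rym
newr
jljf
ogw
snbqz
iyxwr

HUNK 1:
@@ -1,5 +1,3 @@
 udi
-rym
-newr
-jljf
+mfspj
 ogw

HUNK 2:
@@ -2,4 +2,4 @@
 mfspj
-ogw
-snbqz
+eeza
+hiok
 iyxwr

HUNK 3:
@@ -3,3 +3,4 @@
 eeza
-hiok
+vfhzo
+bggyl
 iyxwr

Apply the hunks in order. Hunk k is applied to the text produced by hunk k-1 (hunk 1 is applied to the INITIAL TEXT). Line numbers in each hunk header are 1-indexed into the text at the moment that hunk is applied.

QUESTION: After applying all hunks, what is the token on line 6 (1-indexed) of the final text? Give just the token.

Answer: iyxwr

Derivation:
Hunk 1: at line 1 remove [rym,newr,jljf] add [mfspj] -> 5 lines: udi mfspj ogw snbqz iyxwr
Hunk 2: at line 2 remove [ogw,snbqz] add [eeza,hiok] -> 5 lines: udi mfspj eeza hiok iyxwr
Hunk 3: at line 3 remove [hiok] add [vfhzo,bggyl] -> 6 lines: udi mfspj eeza vfhzo bggyl iyxwr
Final line 6: iyxwr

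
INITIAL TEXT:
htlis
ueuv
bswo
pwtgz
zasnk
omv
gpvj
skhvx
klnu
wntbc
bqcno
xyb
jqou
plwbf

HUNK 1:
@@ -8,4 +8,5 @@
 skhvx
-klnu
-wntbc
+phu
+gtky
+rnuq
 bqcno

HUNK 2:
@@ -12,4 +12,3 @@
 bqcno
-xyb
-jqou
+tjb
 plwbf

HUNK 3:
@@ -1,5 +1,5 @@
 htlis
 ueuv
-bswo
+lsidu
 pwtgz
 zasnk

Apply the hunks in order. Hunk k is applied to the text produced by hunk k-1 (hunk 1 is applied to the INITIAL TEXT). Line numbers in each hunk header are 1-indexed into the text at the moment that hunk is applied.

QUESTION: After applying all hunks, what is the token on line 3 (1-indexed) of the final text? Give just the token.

Hunk 1: at line 8 remove [klnu,wntbc] add [phu,gtky,rnuq] -> 15 lines: htlis ueuv bswo pwtgz zasnk omv gpvj skhvx phu gtky rnuq bqcno xyb jqou plwbf
Hunk 2: at line 12 remove [xyb,jqou] add [tjb] -> 14 lines: htlis ueuv bswo pwtgz zasnk omv gpvj skhvx phu gtky rnuq bqcno tjb plwbf
Hunk 3: at line 1 remove [bswo] add [lsidu] -> 14 lines: htlis ueuv lsidu pwtgz zasnk omv gpvj skhvx phu gtky rnuq bqcno tjb plwbf
Final line 3: lsidu

Answer: lsidu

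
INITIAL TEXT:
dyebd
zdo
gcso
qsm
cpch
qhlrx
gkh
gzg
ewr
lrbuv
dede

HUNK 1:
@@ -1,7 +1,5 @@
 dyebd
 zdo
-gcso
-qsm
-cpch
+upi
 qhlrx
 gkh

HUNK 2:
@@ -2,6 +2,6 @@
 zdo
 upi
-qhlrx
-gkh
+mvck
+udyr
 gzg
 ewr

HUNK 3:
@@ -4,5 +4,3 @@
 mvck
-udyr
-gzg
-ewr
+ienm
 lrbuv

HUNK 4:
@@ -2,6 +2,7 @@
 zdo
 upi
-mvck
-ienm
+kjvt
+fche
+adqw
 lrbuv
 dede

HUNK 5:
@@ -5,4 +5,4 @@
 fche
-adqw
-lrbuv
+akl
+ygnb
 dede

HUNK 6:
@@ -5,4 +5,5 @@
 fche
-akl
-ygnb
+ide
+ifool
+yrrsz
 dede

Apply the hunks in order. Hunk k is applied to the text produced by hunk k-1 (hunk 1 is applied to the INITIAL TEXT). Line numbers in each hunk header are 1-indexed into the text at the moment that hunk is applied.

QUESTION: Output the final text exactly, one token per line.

Answer: dyebd
zdo
upi
kjvt
fche
ide
ifool
yrrsz
dede

Derivation:
Hunk 1: at line 1 remove [gcso,qsm,cpch] add [upi] -> 9 lines: dyebd zdo upi qhlrx gkh gzg ewr lrbuv dede
Hunk 2: at line 2 remove [qhlrx,gkh] add [mvck,udyr] -> 9 lines: dyebd zdo upi mvck udyr gzg ewr lrbuv dede
Hunk 3: at line 4 remove [udyr,gzg,ewr] add [ienm] -> 7 lines: dyebd zdo upi mvck ienm lrbuv dede
Hunk 4: at line 2 remove [mvck,ienm] add [kjvt,fche,adqw] -> 8 lines: dyebd zdo upi kjvt fche adqw lrbuv dede
Hunk 5: at line 5 remove [adqw,lrbuv] add [akl,ygnb] -> 8 lines: dyebd zdo upi kjvt fche akl ygnb dede
Hunk 6: at line 5 remove [akl,ygnb] add [ide,ifool,yrrsz] -> 9 lines: dyebd zdo upi kjvt fche ide ifool yrrsz dede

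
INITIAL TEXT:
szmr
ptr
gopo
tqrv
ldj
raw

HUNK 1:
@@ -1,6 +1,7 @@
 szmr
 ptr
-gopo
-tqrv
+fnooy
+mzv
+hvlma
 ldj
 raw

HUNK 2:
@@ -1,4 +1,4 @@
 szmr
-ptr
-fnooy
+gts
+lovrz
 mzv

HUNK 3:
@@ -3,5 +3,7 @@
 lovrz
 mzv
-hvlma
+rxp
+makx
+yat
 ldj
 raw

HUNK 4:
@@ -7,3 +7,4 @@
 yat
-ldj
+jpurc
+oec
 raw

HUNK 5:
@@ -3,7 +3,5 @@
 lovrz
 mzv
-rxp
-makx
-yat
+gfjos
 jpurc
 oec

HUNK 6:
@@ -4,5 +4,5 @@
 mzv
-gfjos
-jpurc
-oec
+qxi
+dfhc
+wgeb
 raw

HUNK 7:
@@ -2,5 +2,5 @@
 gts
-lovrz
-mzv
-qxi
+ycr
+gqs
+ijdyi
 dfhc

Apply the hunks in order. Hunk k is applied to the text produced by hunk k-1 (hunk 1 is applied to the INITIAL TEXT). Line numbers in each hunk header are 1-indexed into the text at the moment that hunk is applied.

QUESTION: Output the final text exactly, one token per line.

Answer: szmr
gts
ycr
gqs
ijdyi
dfhc
wgeb
raw

Derivation:
Hunk 1: at line 1 remove [gopo,tqrv] add [fnooy,mzv,hvlma] -> 7 lines: szmr ptr fnooy mzv hvlma ldj raw
Hunk 2: at line 1 remove [ptr,fnooy] add [gts,lovrz] -> 7 lines: szmr gts lovrz mzv hvlma ldj raw
Hunk 3: at line 3 remove [hvlma] add [rxp,makx,yat] -> 9 lines: szmr gts lovrz mzv rxp makx yat ldj raw
Hunk 4: at line 7 remove [ldj] add [jpurc,oec] -> 10 lines: szmr gts lovrz mzv rxp makx yat jpurc oec raw
Hunk 5: at line 3 remove [rxp,makx,yat] add [gfjos] -> 8 lines: szmr gts lovrz mzv gfjos jpurc oec raw
Hunk 6: at line 4 remove [gfjos,jpurc,oec] add [qxi,dfhc,wgeb] -> 8 lines: szmr gts lovrz mzv qxi dfhc wgeb raw
Hunk 7: at line 2 remove [lovrz,mzv,qxi] add [ycr,gqs,ijdyi] -> 8 lines: szmr gts ycr gqs ijdyi dfhc wgeb raw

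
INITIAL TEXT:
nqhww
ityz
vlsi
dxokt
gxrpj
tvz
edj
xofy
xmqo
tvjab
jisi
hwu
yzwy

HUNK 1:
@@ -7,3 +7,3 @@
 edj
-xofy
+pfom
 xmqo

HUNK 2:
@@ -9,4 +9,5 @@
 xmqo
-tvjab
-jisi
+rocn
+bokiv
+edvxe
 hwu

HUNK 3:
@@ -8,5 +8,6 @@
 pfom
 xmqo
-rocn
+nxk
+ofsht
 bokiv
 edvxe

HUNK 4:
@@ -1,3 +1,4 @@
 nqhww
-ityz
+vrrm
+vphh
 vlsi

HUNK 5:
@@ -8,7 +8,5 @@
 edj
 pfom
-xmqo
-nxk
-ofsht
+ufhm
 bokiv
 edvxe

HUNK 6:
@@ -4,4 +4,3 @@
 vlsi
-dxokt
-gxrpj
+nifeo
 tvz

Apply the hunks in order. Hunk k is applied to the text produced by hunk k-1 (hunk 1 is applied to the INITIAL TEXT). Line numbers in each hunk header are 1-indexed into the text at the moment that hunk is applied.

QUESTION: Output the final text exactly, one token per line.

Answer: nqhww
vrrm
vphh
vlsi
nifeo
tvz
edj
pfom
ufhm
bokiv
edvxe
hwu
yzwy

Derivation:
Hunk 1: at line 7 remove [xofy] add [pfom] -> 13 lines: nqhww ityz vlsi dxokt gxrpj tvz edj pfom xmqo tvjab jisi hwu yzwy
Hunk 2: at line 9 remove [tvjab,jisi] add [rocn,bokiv,edvxe] -> 14 lines: nqhww ityz vlsi dxokt gxrpj tvz edj pfom xmqo rocn bokiv edvxe hwu yzwy
Hunk 3: at line 8 remove [rocn] add [nxk,ofsht] -> 15 lines: nqhww ityz vlsi dxokt gxrpj tvz edj pfom xmqo nxk ofsht bokiv edvxe hwu yzwy
Hunk 4: at line 1 remove [ityz] add [vrrm,vphh] -> 16 lines: nqhww vrrm vphh vlsi dxokt gxrpj tvz edj pfom xmqo nxk ofsht bokiv edvxe hwu yzwy
Hunk 5: at line 8 remove [xmqo,nxk,ofsht] add [ufhm] -> 14 lines: nqhww vrrm vphh vlsi dxokt gxrpj tvz edj pfom ufhm bokiv edvxe hwu yzwy
Hunk 6: at line 4 remove [dxokt,gxrpj] add [nifeo] -> 13 lines: nqhww vrrm vphh vlsi nifeo tvz edj pfom ufhm bokiv edvxe hwu yzwy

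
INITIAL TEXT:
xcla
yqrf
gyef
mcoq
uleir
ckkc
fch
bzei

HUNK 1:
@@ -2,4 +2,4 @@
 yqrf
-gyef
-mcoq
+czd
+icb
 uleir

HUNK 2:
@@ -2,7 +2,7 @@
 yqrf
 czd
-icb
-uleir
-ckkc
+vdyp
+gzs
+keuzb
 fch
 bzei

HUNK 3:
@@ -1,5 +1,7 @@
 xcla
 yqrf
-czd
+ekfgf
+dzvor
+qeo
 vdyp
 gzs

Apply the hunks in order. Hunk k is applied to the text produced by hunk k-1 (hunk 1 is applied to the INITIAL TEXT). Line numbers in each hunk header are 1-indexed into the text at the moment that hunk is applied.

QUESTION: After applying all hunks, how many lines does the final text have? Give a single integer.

Hunk 1: at line 2 remove [gyef,mcoq] add [czd,icb] -> 8 lines: xcla yqrf czd icb uleir ckkc fch bzei
Hunk 2: at line 2 remove [icb,uleir,ckkc] add [vdyp,gzs,keuzb] -> 8 lines: xcla yqrf czd vdyp gzs keuzb fch bzei
Hunk 3: at line 1 remove [czd] add [ekfgf,dzvor,qeo] -> 10 lines: xcla yqrf ekfgf dzvor qeo vdyp gzs keuzb fch bzei
Final line count: 10

Answer: 10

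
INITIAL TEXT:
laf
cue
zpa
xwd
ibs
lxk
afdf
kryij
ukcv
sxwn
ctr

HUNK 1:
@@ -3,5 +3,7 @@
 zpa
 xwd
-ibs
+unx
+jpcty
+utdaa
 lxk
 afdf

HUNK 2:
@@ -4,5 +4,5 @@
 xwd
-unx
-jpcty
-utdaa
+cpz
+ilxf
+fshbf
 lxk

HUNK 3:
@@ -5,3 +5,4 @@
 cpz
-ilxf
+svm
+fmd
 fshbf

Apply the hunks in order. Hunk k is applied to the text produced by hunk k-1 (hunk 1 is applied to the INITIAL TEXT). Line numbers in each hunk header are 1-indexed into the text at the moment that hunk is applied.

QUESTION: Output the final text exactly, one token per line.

Hunk 1: at line 3 remove [ibs] add [unx,jpcty,utdaa] -> 13 lines: laf cue zpa xwd unx jpcty utdaa lxk afdf kryij ukcv sxwn ctr
Hunk 2: at line 4 remove [unx,jpcty,utdaa] add [cpz,ilxf,fshbf] -> 13 lines: laf cue zpa xwd cpz ilxf fshbf lxk afdf kryij ukcv sxwn ctr
Hunk 3: at line 5 remove [ilxf] add [svm,fmd] -> 14 lines: laf cue zpa xwd cpz svm fmd fshbf lxk afdf kryij ukcv sxwn ctr

Answer: laf
cue
zpa
xwd
cpz
svm
fmd
fshbf
lxk
afdf
kryij
ukcv
sxwn
ctr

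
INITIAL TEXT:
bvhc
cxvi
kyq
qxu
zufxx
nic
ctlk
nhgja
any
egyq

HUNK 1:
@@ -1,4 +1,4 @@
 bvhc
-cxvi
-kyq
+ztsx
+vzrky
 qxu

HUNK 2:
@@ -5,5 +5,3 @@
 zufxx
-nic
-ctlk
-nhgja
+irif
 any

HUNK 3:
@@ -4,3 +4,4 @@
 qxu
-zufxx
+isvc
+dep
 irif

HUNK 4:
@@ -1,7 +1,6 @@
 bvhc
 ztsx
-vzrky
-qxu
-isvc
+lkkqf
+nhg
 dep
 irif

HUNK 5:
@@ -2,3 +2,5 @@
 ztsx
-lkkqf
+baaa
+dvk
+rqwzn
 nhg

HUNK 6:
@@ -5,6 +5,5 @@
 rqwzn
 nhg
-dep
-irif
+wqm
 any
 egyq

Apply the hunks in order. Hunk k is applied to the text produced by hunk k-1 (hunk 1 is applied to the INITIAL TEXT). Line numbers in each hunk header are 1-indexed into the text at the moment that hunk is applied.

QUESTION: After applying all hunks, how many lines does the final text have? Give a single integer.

Hunk 1: at line 1 remove [cxvi,kyq] add [ztsx,vzrky] -> 10 lines: bvhc ztsx vzrky qxu zufxx nic ctlk nhgja any egyq
Hunk 2: at line 5 remove [nic,ctlk,nhgja] add [irif] -> 8 lines: bvhc ztsx vzrky qxu zufxx irif any egyq
Hunk 3: at line 4 remove [zufxx] add [isvc,dep] -> 9 lines: bvhc ztsx vzrky qxu isvc dep irif any egyq
Hunk 4: at line 1 remove [vzrky,qxu,isvc] add [lkkqf,nhg] -> 8 lines: bvhc ztsx lkkqf nhg dep irif any egyq
Hunk 5: at line 2 remove [lkkqf] add [baaa,dvk,rqwzn] -> 10 lines: bvhc ztsx baaa dvk rqwzn nhg dep irif any egyq
Hunk 6: at line 5 remove [dep,irif] add [wqm] -> 9 lines: bvhc ztsx baaa dvk rqwzn nhg wqm any egyq
Final line count: 9

Answer: 9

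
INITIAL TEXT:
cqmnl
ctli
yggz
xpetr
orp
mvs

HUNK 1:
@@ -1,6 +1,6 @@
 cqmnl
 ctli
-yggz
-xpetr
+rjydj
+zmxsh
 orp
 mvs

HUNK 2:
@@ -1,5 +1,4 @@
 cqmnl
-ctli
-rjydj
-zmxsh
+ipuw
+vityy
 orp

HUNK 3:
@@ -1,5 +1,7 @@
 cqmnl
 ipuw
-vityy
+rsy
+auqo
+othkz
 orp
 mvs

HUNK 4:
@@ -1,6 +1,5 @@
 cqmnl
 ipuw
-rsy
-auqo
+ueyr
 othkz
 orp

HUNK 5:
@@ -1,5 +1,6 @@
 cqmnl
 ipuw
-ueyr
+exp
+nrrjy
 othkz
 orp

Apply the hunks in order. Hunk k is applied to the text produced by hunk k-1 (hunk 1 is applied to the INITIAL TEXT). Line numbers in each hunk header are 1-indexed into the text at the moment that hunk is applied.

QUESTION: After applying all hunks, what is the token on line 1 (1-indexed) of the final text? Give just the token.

Answer: cqmnl

Derivation:
Hunk 1: at line 1 remove [yggz,xpetr] add [rjydj,zmxsh] -> 6 lines: cqmnl ctli rjydj zmxsh orp mvs
Hunk 2: at line 1 remove [ctli,rjydj,zmxsh] add [ipuw,vityy] -> 5 lines: cqmnl ipuw vityy orp mvs
Hunk 3: at line 1 remove [vityy] add [rsy,auqo,othkz] -> 7 lines: cqmnl ipuw rsy auqo othkz orp mvs
Hunk 4: at line 1 remove [rsy,auqo] add [ueyr] -> 6 lines: cqmnl ipuw ueyr othkz orp mvs
Hunk 5: at line 1 remove [ueyr] add [exp,nrrjy] -> 7 lines: cqmnl ipuw exp nrrjy othkz orp mvs
Final line 1: cqmnl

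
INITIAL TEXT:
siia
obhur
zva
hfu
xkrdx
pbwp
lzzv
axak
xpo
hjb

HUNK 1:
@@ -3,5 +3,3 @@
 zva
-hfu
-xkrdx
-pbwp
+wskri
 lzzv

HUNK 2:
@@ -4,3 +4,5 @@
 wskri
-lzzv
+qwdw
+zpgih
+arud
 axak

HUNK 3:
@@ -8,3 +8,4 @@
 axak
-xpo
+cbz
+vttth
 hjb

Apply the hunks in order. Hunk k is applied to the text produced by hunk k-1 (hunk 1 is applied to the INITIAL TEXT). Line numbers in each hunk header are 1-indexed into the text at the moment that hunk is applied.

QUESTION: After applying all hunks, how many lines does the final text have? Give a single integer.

Hunk 1: at line 3 remove [hfu,xkrdx,pbwp] add [wskri] -> 8 lines: siia obhur zva wskri lzzv axak xpo hjb
Hunk 2: at line 4 remove [lzzv] add [qwdw,zpgih,arud] -> 10 lines: siia obhur zva wskri qwdw zpgih arud axak xpo hjb
Hunk 3: at line 8 remove [xpo] add [cbz,vttth] -> 11 lines: siia obhur zva wskri qwdw zpgih arud axak cbz vttth hjb
Final line count: 11

Answer: 11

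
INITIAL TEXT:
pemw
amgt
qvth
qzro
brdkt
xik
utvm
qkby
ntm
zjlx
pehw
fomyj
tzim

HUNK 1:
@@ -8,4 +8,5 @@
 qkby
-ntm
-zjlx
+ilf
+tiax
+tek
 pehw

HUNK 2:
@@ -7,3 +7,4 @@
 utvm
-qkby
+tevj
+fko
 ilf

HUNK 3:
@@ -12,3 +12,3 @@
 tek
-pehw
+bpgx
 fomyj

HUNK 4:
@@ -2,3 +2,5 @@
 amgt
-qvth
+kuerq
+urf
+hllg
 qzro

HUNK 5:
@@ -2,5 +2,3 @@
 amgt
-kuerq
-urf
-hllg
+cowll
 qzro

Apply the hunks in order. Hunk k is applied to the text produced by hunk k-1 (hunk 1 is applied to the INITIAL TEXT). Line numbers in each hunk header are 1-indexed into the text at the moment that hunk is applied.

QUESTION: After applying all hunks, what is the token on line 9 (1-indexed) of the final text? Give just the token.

Answer: fko

Derivation:
Hunk 1: at line 8 remove [ntm,zjlx] add [ilf,tiax,tek] -> 14 lines: pemw amgt qvth qzro brdkt xik utvm qkby ilf tiax tek pehw fomyj tzim
Hunk 2: at line 7 remove [qkby] add [tevj,fko] -> 15 lines: pemw amgt qvth qzro brdkt xik utvm tevj fko ilf tiax tek pehw fomyj tzim
Hunk 3: at line 12 remove [pehw] add [bpgx] -> 15 lines: pemw amgt qvth qzro brdkt xik utvm tevj fko ilf tiax tek bpgx fomyj tzim
Hunk 4: at line 2 remove [qvth] add [kuerq,urf,hllg] -> 17 lines: pemw amgt kuerq urf hllg qzro brdkt xik utvm tevj fko ilf tiax tek bpgx fomyj tzim
Hunk 5: at line 2 remove [kuerq,urf,hllg] add [cowll] -> 15 lines: pemw amgt cowll qzro brdkt xik utvm tevj fko ilf tiax tek bpgx fomyj tzim
Final line 9: fko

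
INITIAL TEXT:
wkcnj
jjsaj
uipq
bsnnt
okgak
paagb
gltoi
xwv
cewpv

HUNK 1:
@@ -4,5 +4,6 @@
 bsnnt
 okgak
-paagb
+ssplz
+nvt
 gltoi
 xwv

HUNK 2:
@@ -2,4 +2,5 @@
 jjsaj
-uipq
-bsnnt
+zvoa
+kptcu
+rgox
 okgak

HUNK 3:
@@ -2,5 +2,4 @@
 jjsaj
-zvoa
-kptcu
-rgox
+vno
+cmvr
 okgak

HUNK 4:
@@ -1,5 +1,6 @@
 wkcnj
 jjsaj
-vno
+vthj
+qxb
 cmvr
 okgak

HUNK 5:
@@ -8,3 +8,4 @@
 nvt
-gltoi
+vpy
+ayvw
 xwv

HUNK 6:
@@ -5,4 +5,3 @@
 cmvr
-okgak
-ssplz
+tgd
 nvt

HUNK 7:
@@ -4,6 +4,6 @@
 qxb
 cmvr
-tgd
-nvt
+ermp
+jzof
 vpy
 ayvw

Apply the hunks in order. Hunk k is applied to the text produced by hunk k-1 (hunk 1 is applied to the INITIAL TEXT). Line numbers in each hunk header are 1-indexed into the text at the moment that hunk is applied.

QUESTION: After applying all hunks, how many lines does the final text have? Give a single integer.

Answer: 11

Derivation:
Hunk 1: at line 4 remove [paagb] add [ssplz,nvt] -> 10 lines: wkcnj jjsaj uipq bsnnt okgak ssplz nvt gltoi xwv cewpv
Hunk 2: at line 2 remove [uipq,bsnnt] add [zvoa,kptcu,rgox] -> 11 lines: wkcnj jjsaj zvoa kptcu rgox okgak ssplz nvt gltoi xwv cewpv
Hunk 3: at line 2 remove [zvoa,kptcu,rgox] add [vno,cmvr] -> 10 lines: wkcnj jjsaj vno cmvr okgak ssplz nvt gltoi xwv cewpv
Hunk 4: at line 1 remove [vno] add [vthj,qxb] -> 11 lines: wkcnj jjsaj vthj qxb cmvr okgak ssplz nvt gltoi xwv cewpv
Hunk 5: at line 8 remove [gltoi] add [vpy,ayvw] -> 12 lines: wkcnj jjsaj vthj qxb cmvr okgak ssplz nvt vpy ayvw xwv cewpv
Hunk 6: at line 5 remove [okgak,ssplz] add [tgd] -> 11 lines: wkcnj jjsaj vthj qxb cmvr tgd nvt vpy ayvw xwv cewpv
Hunk 7: at line 4 remove [tgd,nvt] add [ermp,jzof] -> 11 lines: wkcnj jjsaj vthj qxb cmvr ermp jzof vpy ayvw xwv cewpv
Final line count: 11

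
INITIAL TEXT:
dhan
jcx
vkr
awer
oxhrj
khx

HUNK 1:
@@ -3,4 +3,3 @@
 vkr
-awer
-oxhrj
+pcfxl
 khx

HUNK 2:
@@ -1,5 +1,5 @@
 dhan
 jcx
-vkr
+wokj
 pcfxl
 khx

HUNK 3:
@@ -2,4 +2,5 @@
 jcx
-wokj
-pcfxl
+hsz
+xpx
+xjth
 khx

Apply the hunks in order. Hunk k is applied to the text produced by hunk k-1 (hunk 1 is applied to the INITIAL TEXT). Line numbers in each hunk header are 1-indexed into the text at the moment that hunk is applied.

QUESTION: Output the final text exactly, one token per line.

Answer: dhan
jcx
hsz
xpx
xjth
khx

Derivation:
Hunk 1: at line 3 remove [awer,oxhrj] add [pcfxl] -> 5 lines: dhan jcx vkr pcfxl khx
Hunk 2: at line 1 remove [vkr] add [wokj] -> 5 lines: dhan jcx wokj pcfxl khx
Hunk 3: at line 2 remove [wokj,pcfxl] add [hsz,xpx,xjth] -> 6 lines: dhan jcx hsz xpx xjth khx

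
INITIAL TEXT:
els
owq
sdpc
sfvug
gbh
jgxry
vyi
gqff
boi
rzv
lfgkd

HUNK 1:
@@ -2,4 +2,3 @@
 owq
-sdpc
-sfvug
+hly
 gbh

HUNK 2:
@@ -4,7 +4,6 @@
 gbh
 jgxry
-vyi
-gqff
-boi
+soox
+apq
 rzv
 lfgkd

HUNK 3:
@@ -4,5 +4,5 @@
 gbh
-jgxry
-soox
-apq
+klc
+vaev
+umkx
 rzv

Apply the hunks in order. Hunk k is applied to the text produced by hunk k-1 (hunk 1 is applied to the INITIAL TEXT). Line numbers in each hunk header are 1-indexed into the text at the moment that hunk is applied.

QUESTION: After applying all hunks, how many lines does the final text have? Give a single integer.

Answer: 9

Derivation:
Hunk 1: at line 2 remove [sdpc,sfvug] add [hly] -> 10 lines: els owq hly gbh jgxry vyi gqff boi rzv lfgkd
Hunk 2: at line 4 remove [vyi,gqff,boi] add [soox,apq] -> 9 lines: els owq hly gbh jgxry soox apq rzv lfgkd
Hunk 3: at line 4 remove [jgxry,soox,apq] add [klc,vaev,umkx] -> 9 lines: els owq hly gbh klc vaev umkx rzv lfgkd
Final line count: 9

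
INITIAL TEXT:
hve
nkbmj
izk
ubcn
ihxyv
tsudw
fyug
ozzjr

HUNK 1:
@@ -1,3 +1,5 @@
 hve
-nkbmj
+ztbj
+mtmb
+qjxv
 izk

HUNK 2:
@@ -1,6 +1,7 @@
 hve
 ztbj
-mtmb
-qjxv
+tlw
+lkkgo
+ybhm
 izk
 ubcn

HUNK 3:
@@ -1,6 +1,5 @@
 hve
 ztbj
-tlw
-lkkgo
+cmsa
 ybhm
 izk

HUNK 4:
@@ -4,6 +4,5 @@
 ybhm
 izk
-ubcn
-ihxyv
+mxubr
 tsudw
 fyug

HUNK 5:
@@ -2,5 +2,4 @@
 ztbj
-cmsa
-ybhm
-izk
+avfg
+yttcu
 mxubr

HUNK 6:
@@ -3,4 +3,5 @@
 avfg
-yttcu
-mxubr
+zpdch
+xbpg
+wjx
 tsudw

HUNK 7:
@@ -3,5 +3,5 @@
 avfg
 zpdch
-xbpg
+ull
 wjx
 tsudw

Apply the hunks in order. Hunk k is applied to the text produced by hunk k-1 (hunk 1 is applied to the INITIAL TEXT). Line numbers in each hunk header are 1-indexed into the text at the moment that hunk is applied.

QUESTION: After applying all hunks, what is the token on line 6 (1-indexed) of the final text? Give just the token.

Hunk 1: at line 1 remove [nkbmj] add [ztbj,mtmb,qjxv] -> 10 lines: hve ztbj mtmb qjxv izk ubcn ihxyv tsudw fyug ozzjr
Hunk 2: at line 1 remove [mtmb,qjxv] add [tlw,lkkgo,ybhm] -> 11 lines: hve ztbj tlw lkkgo ybhm izk ubcn ihxyv tsudw fyug ozzjr
Hunk 3: at line 1 remove [tlw,lkkgo] add [cmsa] -> 10 lines: hve ztbj cmsa ybhm izk ubcn ihxyv tsudw fyug ozzjr
Hunk 4: at line 4 remove [ubcn,ihxyv] add [mxubr] -> 9 lines: hve ztbj cmsa ybhm izk mxubr tsudw fyug ozzjr
Hunk 5: at line 2 remove [cmsa,ybhm,izk] add [avfg,yttcu] -> 8 lines: hve ztbj avfg yttcu mxubr tsudw fyug ozzjr
Hunk 6: at line 3 remove [yttcu,mxubr] add [zpdch,xbpg,wjx] -> 9 lines: hve ztbj avfg zpdch xbpg wjx tsudw fyug ozzjr
Hunk 7: at line 3 remove [xbpg] add [ull] -> 9 lines: hve ztbj avfg zpdch ull wjx tsudw fyug ozzjr
Final line 6: wjx

Answer: wjx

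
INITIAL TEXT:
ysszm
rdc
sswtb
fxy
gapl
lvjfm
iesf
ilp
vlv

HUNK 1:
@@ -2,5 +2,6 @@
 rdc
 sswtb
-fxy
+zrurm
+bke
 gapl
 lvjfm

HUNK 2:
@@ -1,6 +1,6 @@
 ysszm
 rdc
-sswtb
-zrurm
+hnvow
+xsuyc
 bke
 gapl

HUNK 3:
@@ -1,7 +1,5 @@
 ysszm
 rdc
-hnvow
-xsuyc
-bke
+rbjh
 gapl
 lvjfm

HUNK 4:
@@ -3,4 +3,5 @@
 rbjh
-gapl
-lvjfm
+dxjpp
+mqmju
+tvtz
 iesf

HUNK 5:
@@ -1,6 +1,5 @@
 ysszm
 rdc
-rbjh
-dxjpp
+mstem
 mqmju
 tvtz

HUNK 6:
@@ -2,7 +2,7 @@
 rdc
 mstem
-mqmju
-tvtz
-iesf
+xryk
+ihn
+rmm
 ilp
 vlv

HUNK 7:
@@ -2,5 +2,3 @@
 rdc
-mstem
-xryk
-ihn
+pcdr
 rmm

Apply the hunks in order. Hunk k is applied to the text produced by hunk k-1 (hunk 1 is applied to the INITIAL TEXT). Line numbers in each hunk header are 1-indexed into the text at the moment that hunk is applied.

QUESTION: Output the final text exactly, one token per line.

Answer: ysszm
rdc
pcdr
rmm
ilp
vlv

Derivation:
Hunk 1: at line 2 remove [fxy] add [zrurm,bke] -> 10 lines: ysszm rdc sswtb zrurm bke gapl lvjfm iesf ilp vlv
Hunk 2: at line 1 remove [sswtb,zrurm] add [hnvow,xsuyc] -> 10 lines: ysszm rdc hnvow xsuyc bke gapl lvjfm iesf ilp vlv
Hunk 3: at line 1 remove [hnvow,xsuyc,bke] add [rbjh] -> 8 lines: ysszm rdc rbjh gapl lvjfm iesf ilp vlv
Hunk 4: at line 3 remove [gapl,lvjfm] add [dxjpp,mqmju,tvtz] -> 9 lines: ysszm rdc rbjh dxjpp mqmju tvtz iesf ilp vlv
Hunk 5: at line 1 remove [rbjh,dxjpp] add [mstem] -> 8 lines: ysszm rdc mstem mqmju tvtz iesf ilp vlv
Hunk 6: at line 2 remove [mqmju,tvtz,iesf] add [xryk,ihn,rmm] -> 8 lines: ysszm rdc mstem xryk ihn rmm ilp vlv
Hunk 7: at line 2 remove [mstem,xryk,ihn] add [pcdr] -> 6 lines: ysszm rdc pcdr rmm ilp vlv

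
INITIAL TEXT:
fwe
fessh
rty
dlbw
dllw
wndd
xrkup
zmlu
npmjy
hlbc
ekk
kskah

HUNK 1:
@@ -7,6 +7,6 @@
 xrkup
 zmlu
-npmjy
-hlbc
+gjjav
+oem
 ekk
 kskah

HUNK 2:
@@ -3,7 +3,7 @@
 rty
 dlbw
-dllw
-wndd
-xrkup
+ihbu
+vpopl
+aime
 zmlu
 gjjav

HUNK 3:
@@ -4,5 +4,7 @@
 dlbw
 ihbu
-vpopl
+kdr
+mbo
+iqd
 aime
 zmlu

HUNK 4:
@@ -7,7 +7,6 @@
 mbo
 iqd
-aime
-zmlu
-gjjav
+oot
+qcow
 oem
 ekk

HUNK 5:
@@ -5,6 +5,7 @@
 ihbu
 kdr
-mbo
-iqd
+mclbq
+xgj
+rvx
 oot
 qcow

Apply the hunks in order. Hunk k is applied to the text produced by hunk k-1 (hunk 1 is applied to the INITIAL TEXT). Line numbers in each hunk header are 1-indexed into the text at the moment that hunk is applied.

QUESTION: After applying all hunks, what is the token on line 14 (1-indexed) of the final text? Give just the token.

Hunk 1: at line 7 remove [npmjy,hlbc] add [gjjav,oem] -> 12 lines: fwe fessh rty dlbw dllw wndd xrkup zmlu gjjav oem ekk kskah
Hunk 2: at line 3 remove [dllw,wndd,xrkup] add [ihbu,vpopl,aime] -> 12 lines: fwe fessh rty dlbw ihbu vpopl aime zmlu gjjav oem ekk kskah
Hunk 3: at line 4 remove [vpopl] add [kdr,mbo,iqd] -> 14 lines: fwe fessh rty dlbw ihbu kdr mbo iqd aime zmlu gjjav oem ekk kskah
Hunk 4: at line 7 remove [aime,zmlu,gjjav] add [oot,qcow] -> 13 lines: fwe fessh rty dlbw ihbu kdr mbo iqd oot qcow oem ekk kskah
Hunk 5: at line 5 remove [mbo,iqd] add [mclbq,xgj,rvx] -> 14 lines: fwe fessh rty dlbw ihbu kdr mclbq xgj rvx oot qcow oem ekk kskah
Final line 14: kskah

Answer: kskah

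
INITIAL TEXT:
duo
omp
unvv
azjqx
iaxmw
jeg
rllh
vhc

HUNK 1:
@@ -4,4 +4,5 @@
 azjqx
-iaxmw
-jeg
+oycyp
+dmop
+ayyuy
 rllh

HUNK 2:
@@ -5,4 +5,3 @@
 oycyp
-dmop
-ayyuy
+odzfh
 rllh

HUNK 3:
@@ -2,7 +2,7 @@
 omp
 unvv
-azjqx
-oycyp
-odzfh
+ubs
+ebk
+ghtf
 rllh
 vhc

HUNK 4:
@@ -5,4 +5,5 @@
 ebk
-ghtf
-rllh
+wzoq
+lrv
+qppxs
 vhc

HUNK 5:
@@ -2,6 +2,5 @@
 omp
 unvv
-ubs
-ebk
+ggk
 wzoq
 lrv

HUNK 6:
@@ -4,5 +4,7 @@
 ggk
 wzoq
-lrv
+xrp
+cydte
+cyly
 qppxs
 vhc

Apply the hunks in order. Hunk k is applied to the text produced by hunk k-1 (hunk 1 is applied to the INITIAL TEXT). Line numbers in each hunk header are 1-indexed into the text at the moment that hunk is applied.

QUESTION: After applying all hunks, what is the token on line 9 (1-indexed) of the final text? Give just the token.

Answer: qppxs

Derivation:
Hunk 1: at line 4 remove [iaxmw,jeg] add [oycyp,dmop,ayyuy] -> 9 lines: duo omp unvv azjqx oycyp dmop ayyuy rllh vhc
Hunk 2: at line 5 remove [dmop,ayyuy] add [odzfh] -> 8 lines: duo omp unvv azjqx oycyp odzfh rllh vhc
Hunk 3: at line 2 remove [azjqx,oycyp,odzfh] add [ubs,ebk,ghtf] -> 8 lines: duo omp unvv ubs ebk ghtf rllh vhc
Hunk 4: at line 5 remove [ghtf,rllh] add [wzoq,lrv,qppxs] -> 9 lines: duo omp unvv ubs ebk wzoq lrv qppxs vhc
Hunk 5: at line 2 remove [ubs,ebk] add [ggk] -> 8 lines: duo omp unvv ggk wzoq lrv qppxs vhc
Hunk 6: at line 4 remove [lrv] add [xrp,cydte,cyly] -> 10 lines: duo omp unvv ggk wzoq xrp cydte cyly qppxs vhc
Final line 9: qppxs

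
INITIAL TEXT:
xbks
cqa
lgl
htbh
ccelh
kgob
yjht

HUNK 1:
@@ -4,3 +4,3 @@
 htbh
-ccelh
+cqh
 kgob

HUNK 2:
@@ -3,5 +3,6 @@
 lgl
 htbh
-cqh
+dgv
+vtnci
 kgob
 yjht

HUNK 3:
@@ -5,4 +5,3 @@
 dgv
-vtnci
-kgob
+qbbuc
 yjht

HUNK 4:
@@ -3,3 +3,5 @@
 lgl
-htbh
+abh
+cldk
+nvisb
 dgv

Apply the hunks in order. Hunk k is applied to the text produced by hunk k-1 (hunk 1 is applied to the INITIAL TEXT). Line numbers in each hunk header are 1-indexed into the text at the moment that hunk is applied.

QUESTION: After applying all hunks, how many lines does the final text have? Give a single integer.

Hunk 1: at line 4 remove [ccelh] add [cqh] -> 7 lines: xbks cqa lgl htbh cqh kgob yjht
Hunk 2: at line 3 remove [cqh] add [dgv,vtnci] -> 8 lines: xbks cqa lgl htbh dgv vtnci kgob yjht
Hunk 3: at line 5 remove [vtnci,kgob] add [qbbuc] -> 7 lines: xbks cqa lgl htbh dgv qbbuc yjht
Hunk 4: at line 3 remove [htbh] add [abh,cldk,nvisb] -> 9 lines: xbks cqa lgl abh cldk nvisb dgv qbbuc yjht
Final line count: 9

Answer: 9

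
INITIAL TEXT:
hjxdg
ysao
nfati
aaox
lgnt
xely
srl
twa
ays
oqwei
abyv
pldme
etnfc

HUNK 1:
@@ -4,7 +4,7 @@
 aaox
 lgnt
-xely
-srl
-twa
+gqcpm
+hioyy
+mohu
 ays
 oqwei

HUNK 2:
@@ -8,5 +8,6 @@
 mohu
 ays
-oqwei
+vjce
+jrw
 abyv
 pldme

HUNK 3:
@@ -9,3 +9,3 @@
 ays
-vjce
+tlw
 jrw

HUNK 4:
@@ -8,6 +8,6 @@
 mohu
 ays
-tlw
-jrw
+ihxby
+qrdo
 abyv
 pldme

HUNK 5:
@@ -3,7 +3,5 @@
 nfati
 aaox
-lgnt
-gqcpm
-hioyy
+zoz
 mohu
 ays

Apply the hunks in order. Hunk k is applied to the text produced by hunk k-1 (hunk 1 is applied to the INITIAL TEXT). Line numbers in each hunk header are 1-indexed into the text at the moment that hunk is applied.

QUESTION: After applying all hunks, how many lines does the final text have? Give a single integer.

Answer: 12

Derivation:
Hunk 1: at line 4 remove [xely,srl,twa] add [gqcpm,hioyy,mohu] -> 13 lines: hjxdg ysao nfati aaox lgnt gqcpm hioyy mohu ays oqwei abyv pldme etnfc
Hunk 2: at line 8 remove [oqwei] add [vjce,jrw] -> 14 lines: hjxdg ysao nfati aaox lgnt gqcpm hioyy mohu ays vjce jrw abyv pldme etnfc
Hunk 3: at line 9 remove [vjce] add [tlw] -> 14 lines: hjxdg ysao nfati aaox lgnt gqcpm hioyy mohu ays tlw jrw abyv pldme etnfc
Hunk 4: at line 8 remove [tlw,jrw] add [ihxby,qrdo] -> 14 lines: hjxdg ysao nfati aaox lgnt gqcpm hioyy mohu ays ihxby qrdo abyv pldme etnfc
Hunk 5: at line 3 remove [lgnt,gqcpm,hioyy] add [zoz] -> 12 lines: hjxdg ysao nfati aaox zoz mohu ays ihxby qrdo abyv pldme etnfc
Final line count: 12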